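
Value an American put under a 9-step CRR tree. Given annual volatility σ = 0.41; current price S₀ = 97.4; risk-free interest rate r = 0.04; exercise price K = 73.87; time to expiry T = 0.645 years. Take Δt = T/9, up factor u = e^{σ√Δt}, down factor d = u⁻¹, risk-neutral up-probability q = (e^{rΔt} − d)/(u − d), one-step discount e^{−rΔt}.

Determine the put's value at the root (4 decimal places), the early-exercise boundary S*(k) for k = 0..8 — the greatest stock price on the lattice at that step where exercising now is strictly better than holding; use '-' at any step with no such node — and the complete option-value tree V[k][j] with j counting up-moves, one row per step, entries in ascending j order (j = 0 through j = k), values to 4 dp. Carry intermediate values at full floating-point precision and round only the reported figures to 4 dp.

Δt=0.07167  u=1.11601  d=0.89605  q=0.48564  discount=0.99714
step 9 (expiry): payoffs max(K−S,0) = 37.6000 28.6966 17.6075 3.7963 0.0000 0.0000 0.0000 0.0000 0.0000 0.0000
step 8: (k=8,j=0): S=40.4776, (K−S)⁺=33.3924, hold=33.1809 ⇒ V=33.3924 exercise | (k=8,j=1): S=50.4140, (K−S)⁺=23.4560, hold=23.2446 ⇒ V=23.4560 exercise | (k=8,j=2): S=62.7895, (K−S)⁺=11.0805, hold=10.8690 ⇒ V=11.0805 exercise | (k=8,j=3): S=78.2029, (K−S)⁺=0.0000, hold=1.9471 ⇒ V=1.9471 continue | (k=8,j=4): S=97.4000, (K−S)⁺=0.0000, hold=0.0000 ⇒ V=0.0000 continue | (k=8,j=5): S=121.3095, (K−S)⁺=0.0000, hold=0.0000 ⇒ V=0.0000 continue | (k=8,j=6): S=151.0883, (K−S)⁺=0.0000, hold=0.0000 ⇒ V=0.0000 continue | (k=8,j=7): S=188.1771, (K−S)⁺=0.0000, hold=0.0000 ⇒ V=0.0000 continue | (k=8,j=8): S=234.3704, (K−S)⁺=0.0000, hold=0.0000 ⇒ V=0.0000 continue  boundary S*=62.7895
step 7: (k=7,j=0): S=45.1734, (K−S)⁺=28.6966, hold=28.4851 ⇒ V=28.6966 exercise | (k=7,j=1): S=56.2625, (K−S)⁺=17.6075, hold=17.3960 ⇒ V=17.6075 exercise | (k=7,j=2): S=70.0737, (K−S)⁺=3.7963, hold=6.6259 ⇒ V=6.6259 continue | (k=7,j=3): S=87.2752, (K−S)⁺=0.0000, hold=0.9986 ⇒ V=0.9986 continue | (k=7,j=4): S=108.6993, (K−S)⁺=0.0000, hold=0.0000 ⇒ V=0.0000 continue | (k=7,j=5): S=135.3826, (K−S)⁺=0.0000, hold=0.0000 ⇒ V=0.0000 continue | (k=7,j=6): S=168.6160, (K−S)⁺=0.0000, hold=0.0000 ⇒ V=0.0000 continue | (k=7,j=7): S=210.0075, (K−S)⁺=0.0000, hold=0.0000 ⇒ V=0.0000 continue  boundary S*=56.2625
step 6: (k=6,j=0): S=50.4140, (K−S)⁺=23.4560, hold=23.2446 ⇒ V=23.4560 exercise | (k=6,j=1): S=62.7895, (K−S)⁺=11.0805, hold=12.2393 ⇒ V=12.2393 continue | (k=6,j=2): S=78.2029, (K−S)⁺=0.0000, hold=3.8820 ⇒ V=3.8820 continue | (k=6,j=3): S=97.4000, (K−S)⁺=0.0000, hold=0.5122 ⇒ V=0.5122 continue | (k=6,j=4): S=121.3095, (K−S)⁺=0.0000, hold=0.0000 ⇒ V=0.0000 continue | (k=6,j=5): S=151.0883, (K−S)⁺=0.0000, hold=0.0000 ⇒ V=0.0000 continue | (k=6,j=6): S=188.1771, (K−S)⁺=0.0000, hold=0.0000 ⇒ V=0.0000 continue  boundary S*=50.4140
step 5: (k=5,j=0): S=56.2625, (K−S)⁺=17.6075, hold=17.9572 ⇒ V=17.9572 continue | (k=5,j=1): S=70.0737, (K−S)⁺=3.7963, hold=8.1572 ⇒ V=8.1572 continue | (k=5,j=2): S=87.2752, (K−S)⁺=0.0000, hold=2.2390 ⇒ V=2.2390 continue | (k=5,j=3): S=108.6993, (K−S)⁺=0.0000, hold=0.2627 ⇒ V=0.2627 continue | (k=5,j=4): S=135.3826, (K−S)⁺=0.0000, hold=0.0000 ⇒ V=0.0000 continue | (k=5,j=5): S=168.6160, (K−S)⁺=0.0000, hold=0.0000 ⇒ V=0.0000 continue  boundary S*=-
step 4: (k=4,j=0): S=62.7895, (K−S)⁺=11.0805, hold=13.1602 ⇒ V=13.1602 continue | (k=4,j=1): S=78.2029, (K−S)⁺=0.0000, hold=5.2680 ⇒ V=5.2680 continue | (k=4,j=2): S=97.4000, (K−S)⁺=0.0000, hold=1.2756 ⇒ V=1.2756 continue | (k=4,j=3): S=121.3095, (K−S)⁺=0.0000, hold=0.1347 ⇒ V=0.1347 continue | (k=4,j=4): S=151.0883, (K−S)⁺=0.0000, hold=0.0000 ⇒ V=0.0000 continue  boundary S*=-
step 3: (k=3,j=0): S=70.0737, (K−S)⁺=3.7963, hold=9.3007 ⇒ V=9.3007 continue | (k=3,j=1): S=87.2752, (K−S)⁺=0.0000, hold=3.3196 ⇒ V=3.3196 continue | (k=3,j=2): S=108.6993, (K−S)⁺=0.0000, hold=0.7195 ⇒ V=0.7195 continue | (k=3,j=3): S=135.3826, (K−S)⁺=0.0000, hold=0.0691 ⇒ V=0.0691 continue  boundary S*=-
step 2: (k=2,j=0): S=78.2029, (K−S)⁺=0.0000, hold=6.3777 ⇒ V=6.3777 continue | (k=2,j=1): S=97.4000, (K−S)⁺=0.0000, hold=2.0510 ⇒ V=2.0510 continue | (k=2,j=2): S=121.3095, (K−S)⁺=0.0000, hold=0.4025 ⇒ V=0.4025 continue  boundary S*=-
step 1: (k=1,j=0): S=87.2752, (K−S)⁺=0.0000, hold=4.2643 ⇒ V=4.2643 continue | (k=1,j=1): S=108.6993, (K−S)⁺=0.0000, hold=1.2468 ⇒ V=1.2468 continue  boundary S*=-
step 0: (k=0,j=0): S=97.4000, (K−S)⁺=0.0000, hold=2.7909 ⇒ V=2.7909 continue  boundary S*=-

price = 2.7909
boundary = - - - - - - 50.4140 56.2625 62.7895
tree:
2.7909
4.2643 1.2468
6.3777 2.0510 0.4025
9.3007 3.3196 0.7195 0.0691
13.1602 5.2680 1.2756 0.1347 0.0000
17.9572 8.1572 2.2390 0.2627 0.0000 0.0000
23.4560 12.2393 3.8820 0.5122 0.0000 0.0000 0.0000
28.6966 17.6075 6.6259 0.9986 0.0000 0.0000 0.0000 0.0000
33.3924 23.4560 11.0805 1.9471 0.0000 0.0000 0.0000 0.0000 0.0000
37.6000 28.6966 17.6075 3.7963 0.0000 0.0000 0.0000 0.0000 0.0000 0.0000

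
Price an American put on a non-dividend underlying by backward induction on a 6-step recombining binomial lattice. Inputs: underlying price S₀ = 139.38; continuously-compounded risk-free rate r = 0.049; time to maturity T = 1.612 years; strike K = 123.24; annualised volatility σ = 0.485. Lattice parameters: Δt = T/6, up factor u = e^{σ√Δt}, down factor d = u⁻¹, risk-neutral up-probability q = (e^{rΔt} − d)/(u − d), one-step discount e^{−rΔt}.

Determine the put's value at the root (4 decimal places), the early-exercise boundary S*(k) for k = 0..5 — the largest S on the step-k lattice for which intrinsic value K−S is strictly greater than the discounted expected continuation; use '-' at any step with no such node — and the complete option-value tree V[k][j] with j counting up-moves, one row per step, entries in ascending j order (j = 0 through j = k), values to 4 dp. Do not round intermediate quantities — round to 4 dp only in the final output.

params: Δt=0.26867 u=1.28581 d=0.77772 q=0.46356 e^(-rΔt)=0.98692
t_6 payoffs: 92.3985 72.2493 38.9365 0.0000 0.0000 0.0000 0.0000
t_5: node(5,0) S=39.6564 payoff=83.5836 vs cont=81.9718 → 83.5836 [stop]  node(5,1) S=65.5644 payoff=57.6756 vs cont=56.0638 → 57.6756 [stop]  node(5,2) S=108.3984 payoff=14.8416 vs cont=20.6138 → 20.6138 [wait]  node(5,3) S=179.2165 payoff=0.0000 vs cont=0.0000 → 0.0000 [wait]  node(5,4) S=296.3008 payoff=0.0000 vs cont=0.0000 → 0.0000 [wait]  node(5,5) S=489.8777 payoff=0.0000 vs cont=0.0000 → 0.0000 [wait]  ⇒ S*(5)=65.5644
t_4: node(4,0) S=50.9907 payoff=72.2493 vs cont=70.6376 → 72.2493 [stop]  node(4,1) S=84.3035 payoff=38.9365 vs cont=39.9655 → 39.9655 [wait]  node(4,2) S=139.3800 payoff=0.0000 vs cont=10.9134 → 10.9134 [wait]  node(4,3) S=230.4387 payoff=0.0000 vs cont=0.0000 → 0.0000 [wait]  node(4,4) S=380.9871 payoff=0.0000 vs cont=0.0000 → 0.0000 [wait]  ⇒ S*(4)=50.9907
t_3: node(3,0) S=65.5644 payoff=57.6756 vs cont=56.5346 → 57.6756 [stop]  node(3,1) S=108.3984 payoff=14.8416 vs cont=26.1515 → 26.1515 [wait]  node(3,2) S=179.2165 payoff=0.0000 vs cont=5.7778 → 5.7778 [wait]  node(3,3) S=296.3008 payoff=0.0000 vs cont=0.0000 → 0.0000 [wait]  ⇒ S*(3)=65.5644
t_2: node(2,0) S=84.3035 payoff=38.9365 vs cont=42.4990 → 42.4990 [wait]  node(2,1) S=139.3800 payoff=0.0000 vs cont=16.4885 → 16.4885 [wait]  node(2,2) S=230.4387 payoff=0.0000 vs cont=3.0589 → 3.0589 [wait]  ⇒ S*(2)=-
t_1: node(1,0) S=108.3984 payoff=14.8416 vs cont=30.0434 → 30.0434 [wait]  node(1,1) S=179.2165 payoff=0.0000 vs cont=10.1288 → 10.1288 [wait]  ⇒ S*(1)=-
t_0: node(0,0) S=139.3800 payoff=0.0000 vs cont=20.5396 → 20.5396 [wait]  ⇒ S*(0)=-

price = 20.5396
boundary = - - - 65.5644 50.9907 65.5644
tree:
20.5396
30.0434 10.1288
42.4990 16.4885 3.0589
57.6756 26.1515 5.7778 0.0000
72.2493 39.9655 10.9134 0.0000 0.0000
83.5836 57.6756 20.6138 0.0000 0.0000 0.0000
92.3985 72.2493 38.9365 0.0000 0.0000 0.0000 0.0000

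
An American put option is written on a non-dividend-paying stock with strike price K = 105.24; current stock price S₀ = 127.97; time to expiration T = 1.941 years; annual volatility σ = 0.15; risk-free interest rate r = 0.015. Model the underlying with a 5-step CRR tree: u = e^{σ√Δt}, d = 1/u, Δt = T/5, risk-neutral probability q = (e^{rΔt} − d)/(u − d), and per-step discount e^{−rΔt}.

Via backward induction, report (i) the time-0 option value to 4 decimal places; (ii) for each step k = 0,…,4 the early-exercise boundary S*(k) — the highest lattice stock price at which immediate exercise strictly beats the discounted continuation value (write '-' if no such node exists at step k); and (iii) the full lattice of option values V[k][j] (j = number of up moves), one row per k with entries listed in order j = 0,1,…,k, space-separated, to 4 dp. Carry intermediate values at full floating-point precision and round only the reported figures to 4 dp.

params: Δt=0.38820 u=1.09797 d=0.91078 q=0.50785 e^(-rΔt)=0.99419
t_5 payoffs: 25.0416 8.5587 0.0000 0.0000 0.0000 0.0000
t_4: node(4,0) S=88.0550 payoff=17.1850 vs cont=16.5740 → 17.1850 [stop]  node(4,1) S=106.1527 payoff=0.0000 vs cont=4.1877 → 4.1877 [wait]  node(4,2) S=127.9700 payoff=0.0000 vs cont=0.0000 → 0.0000 [wait]  node(4,3) S=154.2713 payoff=0.0000 vs cont=0.0000 → 0.0000 [wait]  node(4,4) S=185.9783 payoff=0.0000 vs cont=0.0000 → 0.0000 [wait]  ⇒ S*(4)=88.0550
t_3: node(3,0) S=96.6813 payoff=8.5587 vs cont=10.5229 → 10.5229 [wait]  node(3,1) S=116.5520 payoff=0.0000 vs cont=2.0490 → 2.0490 [wait]  node(3,2) S=140.5066 payoff=0.0000 vs cont=0.0000 → 0.0000 [wait]  node(3,3) S=169.3845 payoff=0.0000 vs cont=0.0000 → 0.0000 [wait]  ⇒ S*(3)=-
t_2: node(2,0) S=106.1527 payoff=0.0000 vs cont=6.1833 → 6.1833 [wait]  node(2,1) S=127.9700 payoff=0.0000 vs cont=1.0026 → 1.0026 [wait]  node(2,2) S=154.2713 payoff=0.0000 vs cont=0.0000 → 0.0000 [wait]  ⇒ S*(2)=-
t_1: node(1,0) S=116.5520 payoff=0.0000 vs cont=3.5316 → 3.5316 [wait]  node(1,1) S=140.5066 payoff=0.0000 vs cont=0.4905 → 0.4905 [wait]  ⇒ S*(1)=-
t_0: node(0,0) S=127.9700 payoff=0.0000 vs cont=1.9757 → 1.9757 [wait]  ⇒ S*(0)=-

price = 1.9757
boundary = - - - - 88.0550
tree:
1.9757
3.5316 0.4905
6.1833 1.0026 0.0000
10.5229 2.0490 0.0000 0.0000
17.1850 4.1877 0.0000 0.0000 0.0000
25.0416 8.5587 0.0000 0.0000 0.0000 0.0000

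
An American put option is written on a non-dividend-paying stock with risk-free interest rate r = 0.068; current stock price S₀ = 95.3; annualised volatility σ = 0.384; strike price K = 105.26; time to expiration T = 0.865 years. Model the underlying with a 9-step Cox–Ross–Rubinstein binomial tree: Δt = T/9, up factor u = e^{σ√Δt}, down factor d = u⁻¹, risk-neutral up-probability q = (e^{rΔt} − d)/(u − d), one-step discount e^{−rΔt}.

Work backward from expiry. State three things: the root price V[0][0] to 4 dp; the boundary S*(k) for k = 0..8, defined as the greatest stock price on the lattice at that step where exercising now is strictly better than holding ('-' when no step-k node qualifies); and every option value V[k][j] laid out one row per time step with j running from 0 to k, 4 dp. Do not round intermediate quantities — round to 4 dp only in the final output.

price = 16.7546
boundary = - - - 66.6789 75.1087 66.6789 75.1087 84.6041 75.1087
tree:
16.7546
22.8697 10.8049
30.2309 15.7431 5.9644
38.5811 22.2034 9.4317 2.5443
46.0647 30.1513 14.4761 4.4659 0.6389
52.7084 38.5811 21.3994 7.6810 1.2805 0.0000
58.6065 46.0647 30.1513 12.8501 2.5662 0.0000 0.0000
63.8426 52.7084 38.5811 20.6559 5.1429 0.0000 0.0000 0.0000
68.4910 58.6065 46.0647 30.1513 10.3069 0.0000 0.0000 0.0000 0.0000
72.6177 63.8426 52.7084 38.5811 20.6559 0.0000 0.0000 0.0000 0.0000 0.0000

Δt=0.09611, u=1.12642, d=0.88777, q=0.49775, disc=e^(-rΔt)=0.99349
k=9 terminal: V=max(K-S,0) → 72.6177 63.8426 52.7084 38.5811 20.6559 0.0000 0.0000 0.0000 0.0000 0.0000
k=8: j=0 S=36.7690 intr=68.4910 cont=67.8053 V=68.4910[EX]; j=1 S=46.6535 intr=58.6065 cont=57.9208 V=58.6065[EX]; j=2 S=59.1953 intr=46.0647 cont=45.3790 V=46.0647[EX]; j=3 S=75.1087 intr=30.1513 cont=29.4656 V=30.1513[EX]; j=4 S=95.3000 intr=9.9600 cont=10.3069 V=10.3069[hold]; j=5 S=120.9193 intr=0.0000 cont=0.0000 V=0.0000[hold]; j=6 S=153.4258 intr=0.0000 cont=0.0000 V=0.0000[hold]; j=7 S=194.6710 intr=0.0000 cont=0.0000 V=0.0000[hold]; j=8 S=247.0041 intr=0.0000 cont=0.0000 V=0.0000[hold]  S*(8)=75.1087
k=7: j=0 S=41.4174 intr=63.8426 cont=63.1569 V=63.8426[EX]; j=1 S=52.5516 intr=52.7084 cont=52.0227 V=52.7084[EX]; j=2 S=66.6789 intr=38.5811 cont=37.8954 V=38.5811[EX]; j=3 S=84.6041 intr=20.6559 cont=20.1417 V=20.6559[EX]; j=4 S=107.3481 intr=0.0000 cont=5.1429 V=5.1429[hold]; j=5 S=136.2063 intr=0.0000 cont=0.0000 V=0.0000[hold]; j=6 S=172.8224 intr=0.0000 cont=0.0000 V=0.0000[hold]; j=7 S=219.2819 intr=0.0000 cont=0.0000 V=0.0000[hold]  S*(7)=84.6041
k=6: j=0 S=46.6535 intr=58.6065 cont=57.9208 V=58.6065[EX]; j=1 S=59.1953 intr=46.0647 cont=45.3790 V=46.0647[EX]; j=2 S=75.1087 intr=30.1513 cont=29.4656 V=30.1513[EX]; j=3 S=95.3000 intr=9.9600 cont=12.8501 V=12.8501[hold]; j=4 S=120.9193 intr=0.0000 cont=2.5662 V=2.5662[hold]; j=5 S=153.4258 intr=0.0000 cont=0.0000 V=0.0000[hold]; j=6 S=194.6710 intr=0.0000 cont=0.0000 V=0.0000[hold]  S*(6)=75.1087
k=5: j=0 S=52.5516 intr=52.7084 cont=52.0227 V=52.7084[EX]; j=1 S=66.6789 intr=38.5811 cont=37.8954 V=38.5811[EX]; j=2 S=84.6041 intr=20.6559 cont=21.3994 V=21.3994[hold]; j=3 S=107.3481 intr=0.0000 cont=7.6810 V=7.6810[hold]; j=4 S=136.2063 intr=0.0000 cont=1.2805 V=1.2805[hold]; j=5 S=172.8224 intr=0.0000 cont=0.0000 V=0.0000[hold]  S*(5)=66.6789
k=4: j=0 S=59.1953 intr=46.0647 cont=45.3790 V=46.0647[EX]; j=1 S=75.1087 intr=30.1513 cont=29.8333 V=30.1513[EX]; j=2 S=95.3000 intr=9.9600 cont=14.4761 V=14.4761[hold]; j=3 S=120.9193 intr=0.0000 cont=4.4659 V=4.4659[hold]; j=4 S=153.4258 intr=0.0000 cont=0.6389 V=0.6389[hold]  S*(4)=75.1087
k=3: j=0 S=66.6789 intr=38.5811 cont=37.8954 V=38.5811[EX]; j=1 S=84.6041 intr=20.6559 cont=22.2034 V=22.2034[hold]; j=2 S=107.3481 intr=0.0000 cont=9.4317 V=9.4317[hold]; j=3 S=136.2063 intr=0.0000 cont=2.5443 V=2.5443[hold]  S*(3)=66.6789
k=2: j=0 S=75.1087 intr=30.1513 cont=30.2309 V=30.2309[hold]; j=1 S=95.3000 intr=9.9600 cont=15.7431 V=15.7431[hold]; j=2 S=120.9193 intr=0.0000 cont=5.9644 V=5.9644[hold]  S*(2)=-
k=1: j=0 S=84.6041 intr=20.6559 cont=22.8697 V=22.8697[hold]; j=1 S=107.3481 intr=0.0000 cont=10.8049 V=10.8049[hold]  S*(1)=-
k=0: j=0 S=95.3000 intr=9.9600 cont=16.7546 V=16.7546[hold]  S*(0)=-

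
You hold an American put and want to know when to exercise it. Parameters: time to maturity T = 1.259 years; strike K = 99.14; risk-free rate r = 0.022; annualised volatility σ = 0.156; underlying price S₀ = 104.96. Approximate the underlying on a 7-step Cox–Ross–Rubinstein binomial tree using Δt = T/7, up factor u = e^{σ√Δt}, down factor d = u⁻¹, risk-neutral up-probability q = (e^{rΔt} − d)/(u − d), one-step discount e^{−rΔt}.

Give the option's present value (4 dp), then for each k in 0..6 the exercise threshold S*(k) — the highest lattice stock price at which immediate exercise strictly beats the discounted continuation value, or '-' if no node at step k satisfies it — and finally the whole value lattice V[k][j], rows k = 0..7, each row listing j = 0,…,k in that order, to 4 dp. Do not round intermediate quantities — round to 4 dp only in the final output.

params: Δt=0.17986 u=1.06840 d=0.93598 q=0.51341 e^(-rΔt)=0.99605
t_7 payoffs: 33.0864 23.7417 13.0750 0.8993 0.0000 0.0000 0.0000 0.0000
t_6: node(6,0) S=70.5715 payoff=28.5685 vs cont=28.1770 → 28.5685 [stop]  node(6,1) S=80.5553 payoff=18.5847 vs cont=18.1932 → 18.5847 [stop]  node(6,2) S=91.9515 payoff=7.1885 vs cont=6.7970 → 7.1885 [stop]  node(6,3) S=104.9600 payoff=0.0000 vs cont=0.4359 → 0.4359 [wait]  node(6,4) S=119.8088 payoff=0.0000 vs cont=0.0000 → 0.0000 [wait]  node(6,5) S=136.7583 payoff=0.0000 vs cont=0.0000 → 0.0000 [wait]  node(6,6) S=156.1056 payoff=0.0000 vs cont=0.0000 → 0.0000 [wait]  ⇒ S*(6)=91.9515
t_5: node(5,0) S=75.3983 payoff=23.7417 vs cont=23.3502 → 23.7417 [stop]  node(5,1) S=86.0650 payoff=13.0750 vs cont=12.6835 → 13.0750 [stop]  node(5,2) S=98.2407 payoff=0.8993 vs cont=3.7069 → 3.7069 [wait]  node(5,3) S=112.1389 payoff=0.0000 vs cont=0.2113 → 0.2113 [wait]  node(5,4) S=128.0033 payoff=0.0000 vs cont=0.0000 → 0.0000 [wait]  node(5,5) S=146.1121 payoff=0.0000 vs cont=0.0000 → 0.0000 [wait]  ⇒ S*(5)=86.0650
t_4: node(4,0) S=80.5553 payoff=18.5847 vs cont=18.1932 → 18.5847 [stop]  node(4,1) S=91.9515 payoff=7.1885 vs cont=8.2327 → 8.2327 [wait]  node(4,2) S=104.9600 payoff=0.0000 vs cont=1.9047 → 1.9047 [wait]  node(4,3) S=119.8088 payoff=0.0000 vs cont=0.1024 → 0.1024 [wait]  node(4,4) S=136.7583 payoff=0.0000 vs cont=0.0000 → 0.0000 [wait]  ⇒ S*(4)=80.5553
t_3: node(3,0) S=86.0650 payoff=13.0750 vs cont=13.2175 → 13.2175 [wait]  node(3,1) S=98.2407 payoff=0.8993 vs cont=4.9642 → 4.9642 [wait]  node(3,2) S=112.1389 payoff=0.0000 vs cont=0.9755 → 0.9755 [wait]  node(3,3) S=128.0033 payoff=0.0000 vs cont=0.0496 → 0.0496 [wait]  ⇒ S*(3)=-
t_2: node(2,0) S=91.9515 payoff=7.1885 vs cont=8.9447 → 8.9447 [wait]  node(2,1) S=104.9600 payoff=0.0000 vs cont=2.9048 → 2.9048 [wait]  node(2,2) S=119.8088 payoff=0.0000 vs cont=0.4982 → 0.4982 [wait]  ⇒ S*(2)=-
t_1: node(1,0) S=98.2407 payoff=0.8993 vs cont=5.8207 → 5.8207 [wait]  node(1,1) S=112.1389 payoff=0.0000 vs cont=1.6626 → 1.6626 [wait]  ⇒ S*(1)=-
t_0: node(0,0) S=104.9600 payoff=0.0000 vs cont=3.6714 → 3.6714 [wait]  ⇒ S*(0)=-

price = 3.6714
boundary = - - - - 80.5553 86.0650 91.9515
tree:
3.6714
5.8207 1.6626
8.9447 2.9048 0.4982
13.2175 4.9642 0.9755 0.0496
18.5847 8.2327 1.9047 0.1024 0.0000
23.7417 13.0750 3.7069 0.2113 0.0000 0.0000
28.5685 18.5847 7.1885 0.4359 0.0000 0.0000 0.0000
33.0864 23.7417 13.0750 0.8993 0.0000 0.0000 0.0000 0.0000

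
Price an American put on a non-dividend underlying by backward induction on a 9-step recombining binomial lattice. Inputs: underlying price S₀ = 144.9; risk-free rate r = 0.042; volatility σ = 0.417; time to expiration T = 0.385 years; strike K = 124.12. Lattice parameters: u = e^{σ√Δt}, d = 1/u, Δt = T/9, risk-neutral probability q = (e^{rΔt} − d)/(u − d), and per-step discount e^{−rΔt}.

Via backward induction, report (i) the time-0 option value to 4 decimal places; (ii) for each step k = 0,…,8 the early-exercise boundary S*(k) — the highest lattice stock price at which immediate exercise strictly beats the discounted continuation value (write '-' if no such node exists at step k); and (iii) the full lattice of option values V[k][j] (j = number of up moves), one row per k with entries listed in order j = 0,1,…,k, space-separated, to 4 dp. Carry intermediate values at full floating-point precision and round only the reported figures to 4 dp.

params: Δt=0.04278 u=1.09008 d=0.91737 q=0.48886 e^(-rΔt)=0.99820
t_9 payoffs: 57.4458 44.8933 29.9777 12.2540 0.0000 0.0000 0.0000 0.0000 0.0000 0.0000
t_8: node(8,0) S=72.6800 payoff=51.4400 vs cont=51.2172 → 51.4400 [stop]  node(8,1) S=86.3631 payoff=37.7569 vs cont=37.5341 → 37.7569 [stop]  node(8,2) S=102.6223 payoff=21.4977 vs cont=21.2749 → 21.4977 [stop]  node(8,3) S=121.9425 payoff=2.1775 vs cont=6.2522 → 6.2522 [wait]  node(8,4) S=144.9000 payoff=0.0000 vs cont=0.0000 → 0.0000 [wait]  node(8,5) S=172.1796 payoff=0.0000 vs cont=0.0000 → 0.0000 [wait]  node(8,6) S=204.5951 payoff=0.0000 vs cont=0.0000 → 0.0000 [wait]  node(8,7) S=243.1132 payoff=0.0000 vs cont=0.0000 → 0.0000 [wait]  node(8,8) S=288.8830 payoff=0.0000 vs cont=0.0000 → 0.0000 [wait]  ⇒ S*(8)=102.6223
t_7: node(7,0) S=79.2267 payoff=44.8933 vs cont=44.6705 → 44.8933 [stop]  node(7,1) S=94.1423 payoff=29.9777 vs cont=29.7549 → 29.9777 [stop]  node(7,2) S=111.8660 payoff=12.2540 vs cont=14.0195 → 14.0195 [wait]  node(7,3) S=132.9265 payoff=0.0000 vs cont=3.1900 → 3.1900 [wait]  node(7,4) S=157.9520 payoff=0.0000 vs cont=0.0000 → 0.0000 [wait]  node(7,5) S=187.6889 payoff=0.0000 vs cont=0.0000 → 0.0000 [wait]  node(7,6) S=223.0241 payoff=0.0000 vs cont=0.0000 → 0.0000 [wait]  node(7,7) S=265.0118 payoff=0.0000 vs cont=0.0000 → 0.0000 [wait]  ⇒ S*(7)=94.1423
t_6: node(6,0) S=86.3631 payoff=37.7569 vs cont=37.5341 → 37.7569 [stop]  node(6,1) S=102.6223 payoff=21.4977 vs cont=22.1365 → 22.1365 [wait]  node(6,2) S=121.9425 payoff=2.1775 vs cont=8.7097 → 8.7097 [wait]  node(6,3) S=144.9000 payoff=0.0000 vs cont=1.6276 → 1.6276 [wait]  node(6,4) S=172.1796 payoff=0.0000 vs cont=0.0000 → 0.0000 [wait]  node(6,5) S=204.5951 payoff=0.0000 vs cont=0.0000 → 0.0000 [wait]  node(6,6) S=243.1132 payoff=0.0000 vs cont=0.0000 → 0.0000 [wait]  ⇒ S*(6)=86.3631
t_5: node(5,0) S=94.1423 payoff=29.9777 vs cont=30.0666 → 30.0666 [wait]  node(5,1) S=111.8660 payoff=12.2540 vs cont=15.5447 → 15.5447 [wait]  node(5,2) S=132.9265 payoff=0.0000 vs cont=5.2381 → 5.2381 [wait]  node(5,3) S=157.9520 payoff=0.0000 vs cont=0.8304 → 0.8304 [wait]  node(5,4) S=187.6889 payoff=0.0000 vs cont=0.0000 → 0.0000 [wait]  node(5,5) S=223.0241 payoff=0.0000 vs cont=0.0000 → 0.0000 [wait]  ⇒ S*(5)=-
t_4: node(4,0) S=102.6223 payoff=21.4977 vs cont=22.9261 → 22.9261 [wait]  node(4,1) S=121.9425 payoff=2.1775 vs cont=10.4873 → 10.4873 [wait]  node(4,2) S=144.9000 payoff=0.0000 vs cont=3.0778 → 3.0778 [wait]  node(4,3) S=172.1796 payoff=0.0000 vs cont=0.4237 → 0.4237 [wait]  node(4,4) S=204.5951 payoff=0.0000 vs cont=0.0000 → 0.0000 [wait]  ⇒ S*(4)=-
t_3: node(3,0) S=111.8660 payoff=12.2540 vs cont=16.8150 → 16.8150 [wait]  node(3,1) S=132.9265 payoff=0.0000 vs cont=6.8527 → 6.8527 [wait]  node(3,2) S=157.9520 payoff=0.0000 vs cont=1.7771 → 1.7771 [wait]  node(3,3) S=187.6889 payoff=0.0000 vs cont=0.2162 → 0.2162 [wait]  ⇒ S*(3)=-
t_2: node(2,0) S=121.9425 payoff=2.1775 vs cont=11.9234 → 11.9234 [wait]  node(2,1) S=144.9000 payoff=0.0000 vs cont=4.3636 → 4.3636 [wait]  node(2,2) S=172.1796 payoff=0.0000 vs cont=1.0122 → 1.0122 [wait]  ⇒ S*(2)=-
t_1: node(1,0) S=132.9265 payoff=0.0000 vs cont=8.2129 → 8.2129 [wait]  node(1,1) S=157.9520 payoff=0.0000 vs cont=2.7203 → 2.7203 [wait]  ⇒ S*(1)=-
t_0: node(0,0) S=144.9000 payoff=0.0000 vs cont=5.5179 → 5.5179 [wait]  ⇒ S*(0)=-

price = 5.5179
boundary = - - - - - - 86.3631 94.1423 102.6223
tree:
5.5179
8.2129 2.7203
11.9234 4.3636 1.0122
16.8150 6.8527 1.7771 0.2162
22.9261 10.4873 3.0778 0.4237 0.0000
30.0666 15.5447 5.2381 0.8304 0.0000 0.0000
37.7569 22.1365 8.7097 1.6276 0.0000 0.0000 0.0000
44.8933 29.9777 14.0195 3.1900 0.0000 0.0000 0.0000 0.0000
51.4400 37.7569 21.4977 6.2522 0.0000 0.0000 0.0000 0.0000 0.0000
57.4458 44.8933 29.9777 12.2540 0.0000 0.0000 0.0000 0.0000 0.0000 0.0000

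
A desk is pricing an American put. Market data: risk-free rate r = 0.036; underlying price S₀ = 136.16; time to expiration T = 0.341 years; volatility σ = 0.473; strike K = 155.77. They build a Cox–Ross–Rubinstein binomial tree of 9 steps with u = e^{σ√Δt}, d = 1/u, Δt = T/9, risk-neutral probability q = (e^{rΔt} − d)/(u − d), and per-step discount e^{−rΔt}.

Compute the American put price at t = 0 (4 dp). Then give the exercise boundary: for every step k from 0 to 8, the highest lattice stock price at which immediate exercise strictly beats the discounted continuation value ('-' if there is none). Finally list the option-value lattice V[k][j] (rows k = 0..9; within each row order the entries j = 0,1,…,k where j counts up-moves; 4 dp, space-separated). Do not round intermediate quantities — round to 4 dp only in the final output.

price = 26.8123
boundary = - - - 103.2983 94.2124 103.2983 113.2606 124.1836 136.1600
tree:
26.8123
34.5441 18.6580
43.2314 25.3947 11.5401
52.4717 33.5178 16.8199 5.9527
61.5576 42.7370 23.7993 9.4383 2.2595
69.8444 52.4717 32.4958 14.6098 3.9604 0.4554
77.4023 61.5576 42.5094 21.9287 6.8607 0.8844 0.0000
84.2954 69.8444 52.4717 31.5864 11.7108 1.7176 0.0000 0.0000
90.5822 77.4023 61.5576 42.5094 19.6100 3.3358 0.0000 0.0000 0.0000
96.3160 84.2954 69.8444 52.4717 31.5864 6.4785 0.0000 0.0000 0.0000 0.0000

Δt=0.03789  u=1.09644  d=0.91204  q=0.48440  discount=0.99864
step 9 (expiry): payoffs max(K−S,0) = 96.3160 84.2954 69.8444 52.4717 31.5864 6.4785 0.0000 0.0000 0.0000 0.0000
step 8: (k=8,j=0): S=65.1878, (K−S)⁺=90.5822, hold=90.3699 ⇒ V=90.5822 exercise | (k=8,j=1): S=78.3677, (K−S)⁺=77.4023, hold=77.1900 ⇒ V=77.4023 exercise | (k=8,j=2): S=94.2124, (K−S)⁺=61.5576, hold=61.3453 ⇒ V=61.5576 exercise | (k=8,j=3): S=113.2606, (K−S)⁺=42.5094, hold=42.2971 ⇒ V=42.5094 exercise | (k=8,j=4): S=136.1600, (K−S)⁺=19.6100, hold=19.3977 ⇒ V=19.6100 exercise | (k=8,j=5): S=163.6893, (K−S)⁺=0.0000, hold=3.3358 ⇒ V=3.3358 continue | (k=8,j=6): S=196.7846, (K−S)⁺=0.0000, hold=0.0000 ⇒ V=0.0000 continue | (k=8,j=7): S=236.5712, (K−S)⁺=0.0000, hold=0.0000 ⇒ V=0.0000 continue | (k=8,j=8): S=284.4020, (K−S)⁺=0.0000, hold=0.0000 ⇒ V=0.0000 continue  boundary S*=136.1600
step 7: (k=7,j=0): S=71.4746, (K−S)⁺=84.2954, hold=84.0831 ⇒ V=84.2954 exercise | (k=7,j=1): S=85.9256, (K−S)⁺=69.8444, hold=69.6321 ⇒ V=69.8444 exercise | (k=7,j=2): S=103.2983, (K−S)⁺=52.4717, hold=52.2593 ⇒ V=52.4717 exercise | (k=7,j=3): S=124.1836, (K−S)⁺=31.5864, hold=31.3741 ⇒ V=31.5864 exercise | (k=7,j=4): S=149.2915, (K−S)⁺=6.4785, hold=11.7108 ⇒ V=11.7108 continue | (k=7,j=5): S=179.4757, (K−S)⁺=0.0000, hold=1.7176 ⇒ V=1.7176 continue | (k=7,j=6): S=215.7628, (K−S)⁺=0.0000, hold=0.0000 ⇒ V=0.0000 continue | (k=7,j=7): S=259.3865, (K−S)⁺=0.0000, hold=0.0000 ⇒ V=0.0000 continue  boundary S*=124.1836
step 6: (k=6,j=0): S=78.3677, (K−S)⁺=77.4023, hold=77.1900 ⇒ V=77.4023 exercise | (k=6,j=1): S=94.2124, (K−S)⁺=61.5576, hold=61.3453 ⇒ V=61.5576 exercise | (k=6,j=2): S=113.2606, (K−S)⁺=42.5094, hold=42.2971 ⇒ V=42.5094 exercise | (k=6,j=3): S=136.1600, (K−S)⁺=19.6100, hold=21.9287 ⇒ V=21.9287 continue | (k=6,j=4): S=163.6893, (K−S)⁺=0.0000, hold=6.8607 ⇒ V=6.8607 continue | (k=6,j=5): S=196.7846, (K−S)⁺=0.0000, hold=0.8844 ⇒ V=0.8844 continue | (k=6,j=6): S=236.5712, (K−S)⁺=0.0000, hold=0.0000 ⇒ V=0.0000 continue  boundary S*=113.2606
step 5: (k=5,j=0): S=85.9256, (K−S)⁺=69.8444, hold=69.6321 ⇒ V=69.8444 exercise | (k=5,j=1): S=103.2983, (K−S)⁺=52.4717, hold=52.2593 ⇒ V=52.4717 exercise | (k=5,j=2): S=124.1836, (K−S)⁺=31.5864, hold=32.4958 ⇒ V=32.4958 continue | (k=5,j=3): S=149.2915, (K−S)⁺=6.4785, hold=14.6098 ⇒ V=14.6098 continue | (k=5,j=4): S=179.4757, (K−S)⁺=0.0000, hold=3.9604 ⇒ V=3.9604 continue | (k=5,j=5): S=215.7628, (K−S)⁺=0.0000, hold=0.4554 ⇒ V=0.4554 continue  boundary S*=103.2983
step 4: (k=4,j=0): S=94.2124, (K−S)⁺=61.5576, hold=61.3453 ⇒ V=61.5576 exercise | (k=4,j=1): S=113.2606, (K−S)⁺=42.5094, hold=42.7370 ⇒ V=42.7370 continue | (k=4,j=2): S=136.1600, (K−S)⁺=19.6100, hold=23.7993 ⇒ V=23.7993 continue | (k=4,j=3): S=163.6893, (K−S)⁺=0.0000, hold=9.4383 ⇒ V=9.4383 continue | (k=4,j=4): S=196.7846, (K−S)⁺=0.0000, hold=2.2595 ⇒ V=2.2595 continue  boundary S*=94.2124
step 3: (k=3,j=0): S=103.2983, (K−S)⁺=52.4717, hold=52.3694 ⇒ V=52.4717 exercise | (k=3,j=1): S=124.1836, (K−S)⁺=31.5864, hold=33.5178 ⇒ V=33.5178 continue | (k=3,j=2): S=149.2915, (K−S)⁺=6.4785, hold=16.8199 ⇒ V=16.8199 continue | (k=3,j=3): S=179.4757, (K−S)⁺=0.0000, hold=5.9527 ⇒ V=5.9527 continue  boundary S*=103.2983
step 2: (k=2,j=0): S=113.2606, (K−S)⁺=42.5094, hold=43.2314 ⇒ V=43.2314 continue | (k=2,j=1): S=136.1600, (K−S)⁺=19.6100, hold=25.3947 ⇒ V=25.3947 continue | (k=2,j=2): S=163.6893, (K−S)⁺=0.0000, hold=11.5401 ⇒ V=11.5401 continue  boundary S*=-
step 1: (k=1,j=0): S=124.1836, (K−S)⁺=31.5864, hold=34.5441 ⇒ V=34.5441 continue | (k=1,j=1): S=149.2915, (K−S)⁺=6.4785, hold=18.6580 ⇒ V=18.6580 continue  boundary S*=-
step 0: (k=0,j=0): S=136.1600, (K−S)⁺=19.6100, hold=26.8123 ⇒ V=26.8123 continue  boundary S*=-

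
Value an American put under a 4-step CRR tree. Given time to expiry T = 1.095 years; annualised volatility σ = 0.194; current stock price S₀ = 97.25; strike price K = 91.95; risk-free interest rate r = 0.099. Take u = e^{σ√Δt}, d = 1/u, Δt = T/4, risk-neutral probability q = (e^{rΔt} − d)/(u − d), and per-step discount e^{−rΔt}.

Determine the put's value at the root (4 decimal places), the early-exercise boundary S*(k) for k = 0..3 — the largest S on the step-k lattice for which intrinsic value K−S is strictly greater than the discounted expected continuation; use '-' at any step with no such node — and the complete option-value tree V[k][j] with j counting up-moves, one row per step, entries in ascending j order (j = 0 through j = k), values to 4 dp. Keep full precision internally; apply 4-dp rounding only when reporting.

Δt=0.27375, u=1.10683, d=0.90348, q=0.60974, disc=e^(-rΔt)=0.97326
k=4 terminal: V=max(K-S,0) → 27.1521 12.5674 0.0000 0.0000 0.0000
k=3: j=0 S=71.7205 intr=20.2295 cont=17.7710 V=20.2295[EX]; j=1 S=87.8633 intr=4.0867 cont=4.7734 V=4.7734[hold]; j=2 S=107.6395 intr=0.0000 cont=0.0000 V=0.0000[hold]; j=3 S=131.8670 intr=0.0000 cont=0.0000 V=0.0000[hold]  S*(3)=71.7205
k=2: j=0 S=79.3826 intr=12.5674 cont=10.5164 V=12.5674[EX]; j=1 S=97.2500 intr=0.0000 cont=1.8131 V=1.8131[hold]; j=2 S=119.1390 intr=0.0000 cont=0.0000 V=0.0000[hold]  S*(2)=79.3826
k=1: j=0 S=87.8633 intr=4.0867 cont=5.8494 V=5.8494[hold]; j=1 S=107.6395 intr=0.0000 cont=0.6887 V=0.6887[hold]  S*(1)=-
k=0: j=0 S=97.2500 intr=0.0000 cont=2.6304 V=2.6304[hold]  S*(0)=-

price = 2.6304
boundary = - - 79.3826 71.7205
tree:
2.6304
5.8494 0.6887
12.5674 1.8131 0.0000
20.2295 4.7734 0.0000 0.0000
27.1521 12.5674 0.0000 0.0000 0.0000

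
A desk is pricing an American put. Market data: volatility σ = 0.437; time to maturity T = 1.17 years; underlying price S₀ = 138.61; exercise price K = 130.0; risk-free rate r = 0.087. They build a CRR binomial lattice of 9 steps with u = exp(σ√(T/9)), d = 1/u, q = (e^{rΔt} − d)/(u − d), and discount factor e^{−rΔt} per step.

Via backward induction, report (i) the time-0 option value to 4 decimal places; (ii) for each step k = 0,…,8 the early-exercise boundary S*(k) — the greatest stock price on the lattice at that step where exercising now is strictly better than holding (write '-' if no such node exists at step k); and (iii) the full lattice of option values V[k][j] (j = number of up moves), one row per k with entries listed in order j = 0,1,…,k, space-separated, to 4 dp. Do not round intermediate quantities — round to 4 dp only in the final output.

Δt=0.13000, u=1.17065, d=0.85422, q=0.49664, disc=e^(-rΔt)=0.98875
k=9 terminal: V=max(K-S,0) → 96.4311 83.9961 66.9548 43.6010 11.5961 0.0000 0.0000 0.0000 0.0000 0.0000
k=8: j=0 S=39.2976 intr=90.7024 cont=89.2404 V=90.7024[EX]; j=1 S=53.8546 intr=76.1454 cont=74.6833 V=76.1454[EX]; j=2 S=73.8041 intr=56.1959 cont=54.7339 V=56.1959[EX]; j=3 S=101.1434 intr=28.8566 cont=27.3946 V=28.8566[EX]; j=4 S=138.6100 intr=0.0000 cont=5.7714 V=5.7714[hold]; j=5 S=189.9554 intr=0.0000 cont=0.0000 V=0.0000[hold]; j=6 S=260.3208 intr=0.0000 cont=0.0000 V=0.0000[hold]; j=7 S=356.7516 intr=0.0000 cont=0.0000 V=0.0000[hold]; j=8 S=488.9034 intr=0.0000 cont=0.0000 V=0.0000[hold]  S*(8)=101.1434
k=7: j=0 S=46.0039 intr=83.9961 cont=82.5341 V=83.9961[EX]; j=1 S=63.0452 intr=66.9548 cont=65.4928 V=66.9548[EX]; j=2 S=86.3990 intr=43.6010 cont=42.1390 V=43.6010[EX]; j=3 S=118.4039 intr=11.5961 cont=17.1961 V=17.1961[hold]; j=4 S=162.2644 intr=0.0000 cont=2.8725 V=2.8725[hold]; j=5 S=222.3721 intr=0.0000 cont=0.0000 V=0.0000[hold]; j=6 S=304.7456 intr=0.0000 cont=0.0000 V=0.0000[hold]; j=7 S=417.6327 intr=0.0000 cont=0.0000 V=0.0000[hold]  S*(7)=86.3990
k=6: j=0 S=53.8546 intr=76.1454 cont=74.6833 V=76.1454[EX]; j=1 S=73.8041 intr=56.1959 cont=54.7339 V=56.1959[EX]; j=2 S=101.1434 intr=28.8566 cont=30.1445 V=30.1445[hold]; j=3 S=138.6100 intr=0.0000 cont=9.9691 V=9.9691[hold]; j=4 S=189.9554 intr=0.0000 cont=1.4296 V=1.4296[hold]; j=5 S=260.3208 intr=0.0000 cont=0.0000 V=0.0000[hold]; j=6 S=356.7516 intr=0.0000 cont=0.0000 V=0.0000[hold]  S*(6)=73.8041
k=5: j=0 S=63.0452 intr=66.9548 cont=65.4928 V=66.9548[EX]; j=1 S=86.3990 intr=43.6010 cont=42.7714 V=43.6010[EX]; j=2 S=118.4039 intr=11.5961 cont=19.8983 V=19.8983[hold]; j=3 S=162.2644 intr=0.0000 cont=5.6637 V=5.6637[hold]; j=4 S=222.3721 intr=0.0000 cont=0.7115 V=0.7115[hold]; j=5 S=304.7456 intr=0.0000 cont=0.0000 V=0.0000[hold]  S*(5)=86.3990
k=4: j=0 S=73.8041 intr=56.1959 cont=54.7339 V=56.1959[EX]; j=1 S=101.1434 intr=28.8566 cont=31.4714 V=31.4714[hold]; j=2 S=138.6100 intr=0.0000 cont=12.6846 V=12.6846[hold]; j=3 S=189.9554 intr=0.0000 cont=3.1682 V=3.1682[hold]; j=4 S=260.3208 intr=0.0000 cont=0.3541 V=0.3541[hold]  S*(4)=73.8041
k=3: j=0 S=86.3990 intr=43.6010 cont=43.4229 V=43.6010[EX]; j=1 S=118.4039 intr=11.5961 cont=21.8922 V=21.8922[hold]; j=2 S=162.2644 intr=0.0000 cont=7.8689 V=7.8689[hold]; j=3 S=222.3721 intr=0.0000 cont=1.7507 V=1.7507[hold]  S*(3)=86.3990
k=2: j=0 S=101.1434 intr=28.8566 cont=32.4505 V=32.4505[hold]; j=1 S=138.6100 intr=0.0000 cont=14.7599 V=14.7599[hold]; j=2 S=189.9554 intr=0.0000 cont=4.7761 V=4.7761[hold]  S*(2)=-
k=1: j=0 S=118.4039 intr=11.5961 cont=23.3986 V=23.3986[hold]; j=1 S=162.2644 intr=0.0000 cont=9.6913 V=9.6913[hold]  S*(1)=-
k=0: j=0 S=138.6100 intr=0.0000 cont=16.4045 V=16.4045[hold]  S*(0)=-

price = 16.4045
boundary = - - - 86.3990 73.8041 86.3990 73.8041 86.3990 101.1434
tree:
16.4045
23.3986 9.6913
32.4505 14.7599 4.7761
43.6010 21.8922 7.8689 1.7507
56.1959 31.4714 12.6846 3.1682 0.3541
66.9548 43.6010 19.8983 5.6637 0.7115 0.0000
76.1454 56.1959 30.1445 9.9691 1.4296 0.0000 0.0000
83.9961 66.9548 43.6010 17.1961 2.8725 0.0000 0.0000 0.0000
90.7024 76.1454 56.1959 28.8566 5.7714 0.0000 0.0000 0.0000 0.0000
96.4311 83.9961 66.9548 43.6010 11.5961 0.0000 0.0000 0.0000 0.0000 0.0000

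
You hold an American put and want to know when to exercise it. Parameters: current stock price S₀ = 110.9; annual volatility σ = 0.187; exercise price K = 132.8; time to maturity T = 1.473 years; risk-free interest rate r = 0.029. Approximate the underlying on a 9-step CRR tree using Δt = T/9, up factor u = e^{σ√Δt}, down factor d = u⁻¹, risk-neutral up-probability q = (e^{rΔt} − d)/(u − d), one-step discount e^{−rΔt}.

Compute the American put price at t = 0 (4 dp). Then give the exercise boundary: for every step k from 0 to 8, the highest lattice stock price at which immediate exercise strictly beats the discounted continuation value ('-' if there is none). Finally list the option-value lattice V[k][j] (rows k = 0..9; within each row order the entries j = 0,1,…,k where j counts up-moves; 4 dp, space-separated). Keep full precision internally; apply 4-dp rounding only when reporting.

Δt=0.16367, u=1.07859, d=0.92714, q=0.51251, disc=e^(-rΔt)=0.99526
k=9 terminal: V=max(K-S,0) → 76.6650 67.4953 56.8278 44.4177 29.9803 13.1847 0.0000 0.0000 0.0000 0.0000
k=8: j=0 S=60.5465 intr=72.2535 cont=71.6247 V=72.2535[EX]; j=1 S=70.4368 intr=62.3632 cont=61.7344 V=62.3632[EX]; j=2 S=81.9427 intr=50.8573 cont=50.2285 V=50.8573[EX]; j=3 S=95.3281 intr=37.4719 cont=36.8431 V=37.4719[EX]; j=4 S=110.9000 intr=21.9000 cont=21.2712 V=21.9000[EX]; j=5 S=129.0156 intr=3.7844 cont=6.3970 V=6.3970[hold]; j=6 S=150.0904 intr=0.0000 cont=0.0000 V=0.0000[hold]; j=7 S=174.6078 intr=0.0000 cont=0.0000 V=0.0000[hold]; j=8 S=203.1301 intr=0.0000 cont=0.0000 V=0.0000[hold]  S*(8)=110.9000
k=7: j=0 S=65.3047 intr=67.4953 cont=66.8665 V=67.4953[EX]; j=1 S=75.9722 intr=56.8278 cont=56.1990 V=56.8278[EX]; j=2 S=88.3823 intr=44.4177 cont=43.7888 V=44.4177[EX]; j=3 S=102.8197 intr=29.9803 cont=29.3515 V=29.9803[EX]; j=4 S=119.6153 intr=13.1847 cont=13.8885 V=13.8885[hold]; j=5 S=139.1546 intr=0.0000 cont=3.1037 V=3.1037[hold]; j=6 S=161.8856 intr=0.0000 cont=0.0000 V=0.0000[hold]; j=7 S=188.3298 intr=0.0000 cont=0.0000 V=0.0000[hold]  S*(7)=102.8197
k=6: j=0 S=70.4368 intr=62.3632 cont=61.7344 V=62.3632[EX]; j=1 S=81.9427 intr=50.8573 cont=50.2285 V=50.8573[EX]; j=2 S=95.3281 intr=37.4719 cont=36.8431 V=37.4719[EX]; j=3 S=110.9000 intr=21.9000 cont=21.6302 V=21.9000[EX]; j=4 S=129.0156 intr=3.7844 cont=8.3216 V=8.3216[hold]; j=5 S=150.0904 intr=0.0000 cont=1.5059 V=1.5059[hold]; j=6 S=174.6078 intr=0.0000 cont=0.0000 V=0.0000[hold]  S*(6)=110.9000
k=5: j=0 S=75.9722 intr=56.8278 cont=56.1990 V=56.8278[EX]; j=1 S=88.3823 intr=44.4177 cont=43.7888 V=44.4177[EX]; j=2 S=102.8197 intr=29.9803 cont=29.3515 V=29.9803[EX]; j=3 S=119.6153 intr=13.1847 cont=14.8702 V=14.8702[hold]; j=4 S=139.1546 intr=0.0000 cont=4.8056 V=4.8056[hold]; j=5 S=161.8856 intr=0.0000 cont=0.7306 V=0.7306[hold]  S*(5)=102.8197
k=4: j=0 S=81.9427 intr=50.8573 cont=50.2285 V=50.8573[EX]; j=1 S=95.3281 intr=37.4719 cont=36.8431 V=37.4719[EX]; j=2 S=110.9000 intr=21.9000 cont=22.1309 V=22.1309[hold]; j=3 S=129.0156 intr=3.7844 cont=9.6660 V=9.6660[hold]; j=4 S=150.0904 intr=0.0000 cont=2.7043 V=2.7043[hold]  S*(4)=95.3281
k=3: j=0 S=88.3823 intr=44.4177 cont=43.7888 V=44.4177[EX]; j=1 S=102.8197 intr=29.9803 cont=29.4693 V=29.9803[EX]; j=2 S=119.6153 intr=13.1847 cont=15.6680 V=15.6680[hold]; j=3 S=139.1546 intr=0.0000 cont=6.0692 V=6.0692[hold]  S*(3)=102.8197
k=2: j=0 S=95.3281 intr=37.4719 cont=36.8431 V=37.4719[EX]; j=1 S=110.9000 intr=21.9000 cont=22.5379 V=22.5379[hold]; j=2 S=129.0156 intr=3.7844 cont=10.6976 V=10.6976[hold]  S*(2)=95.3281
k=1: j=0 S=102.8197 intr=29.9803 cont=29.6769 V=29.9803[EX]; j=1 S=119.6153 intr=13.1847 cont=16.3916 V=16.3916[hold]  S*(1)=102.8197
k=0: j=0 S=110.9000 intr=21.9000 cont=22.9070 V=22.9070[hold]  S*(0)=-

price = 22.9070
boundary = - 102.8197 95.3281 102.8197 95.3281 102.8197 110.9000 102.8197 110.9000
tree:
22.9070
29.9803 16.3916
37.4719 22.5379 10.6976
44.4177 29.9803 15.6680 6.0692
50.8573 37.4719 22.1309 9.6660 2.7043
56.8278 44.4177 29.9803 14.8702 4.8056 0.7306
62.3632 50.8573 37.4719 21.9000 8.3216 1.5059 0.0000
67.4953 56.8278 44.4177 29.9803 13.8885 3.1037 0.0000 0.0000
72.2535 62.3632 50.8573 37.4719 21.9000 6.3970 0.0000 0.0000 0.0000
76.6650 67.4953 56.8278 44.4177 29.9803 13.1847 0.0000 0.0000 0.0000 0.0000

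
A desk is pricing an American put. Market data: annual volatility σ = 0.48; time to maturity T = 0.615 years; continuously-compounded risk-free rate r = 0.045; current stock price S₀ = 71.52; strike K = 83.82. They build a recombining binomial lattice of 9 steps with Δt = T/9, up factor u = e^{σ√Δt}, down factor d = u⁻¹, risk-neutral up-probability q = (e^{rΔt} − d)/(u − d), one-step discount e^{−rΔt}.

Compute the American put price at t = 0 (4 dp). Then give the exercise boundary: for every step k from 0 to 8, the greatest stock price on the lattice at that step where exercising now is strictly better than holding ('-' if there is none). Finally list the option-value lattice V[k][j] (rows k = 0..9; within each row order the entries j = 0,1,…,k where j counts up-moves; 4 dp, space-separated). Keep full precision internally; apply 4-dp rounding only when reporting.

Δt=0.06833  u=1.13369  d=0.88208  q=0.48091  discount=0.99693
step 9 (expiry): payoffs max(K−S,0) = 60.6999 54.1050 45.6289 34.7351 20.7338 2.7387 0.0000 0.0000 0.0000 0.0000
step 8: (k=8,j=0): S=26.2109, (K−S)⁺=57.6091, hold=57.3517 ⇒ V=57.6091 exercise | (k=8,j=1): S=33.6875, (K−S)⁺=50.1325, hold=49.8752 ⇒ V=50.1325 exercise | (k=8,j=2): S=43.2967, (K−S)⁺=40.5233, hold=40.2659 ⇒ V=40.5233 exercise | (k=8,j=3): S=55.6469, (K−S)⁺=28.1731, hold=27.9157 ⇒ V=28.1731 exercise | (k=8,j=4): S=71.5200, (K−S)⁺=12.3000, hold=12.0426 ⇒ V=12.3000 exercise | (k=8,j=5): S=91.9208, (K−S)⁺=0.0000, hold=1.4173 ⇒ V=1.4173 continue | (k=8,j=6): S=118.1408, (K−S)⁺=0.0000, hold=0.0000 ⇒ V=0.0000 continue | (k=8,j=7): S=151.8401, (K−S)⁺=0.0000, hold=0.0000 ⇒ V=0.0000 continue | (k=8,j=8): S=195.1518, (K−S)⁺=0.0000, hold=0.0000 ⇒ V=0.0000 continue  boundary S*=71.5200
step 7: (k=7,j=0): S=29.7150, (K−S)⁺=54.1050, hold=53.8477 ⇒ V=54.1050 exercise | (k=7,j=1): S=38.1911, (K−S)⁺=45.6289, hold=45.3716 ⇒ V=45.6289 exercise | (k=7,j=2): S=49.0849, (K−S)⁺=34.7351, hold=34.4777 ⇒ V=34.7351 exercise | (k=7,j=3): S=63.0862, (K−S)⁺=20.7338, hold=20.4765 ⇒ V=20.7338 exercise | (k=7,j=4): S=81.0813, (K−S)⁺=2.7387, hold=7.0447 ⇒ V=7.0447 continue | (k=7,j=5): S=104.2094, (K−S)⁺=0.0000, hold=0.7334 ⇒ V=0.7334 continue | (k=7,j=6): S=133.9347, (K−S)⁺=0.0000, hold=0.0000 ⇒ V=0.0000 continue | (k=7,j=7): S=172.1391, (K−S)⁺=0.0000, hold=0.0000 ⇒ V=0.0000 continue  boundary S*=63.0862
step 6: (k=6,j=0): S=33.6875, (K−S)⁺=50.1325, hold=49.8752 ⇒ V=50.1325 exercise | (k=6,j=1): S=43.2967, (K−S)⁺=40.5233, hold=40.2659 ⇒ V=40.5233 exercise | (k=6,j=2): S=55.6469, (K−S)⁺=28.1731, hold=27.9157 ⇒ V=28.1731 exercise | (k=6,j=3): S=71.5200, (K−S)⁺=12.3000, hold=14.1071 ⇒ V=14.1071 continue | (k=6,j=4): S=91.9208, (K−S)⁺=0.0000, hold=3.9972 ⇒ V=3.9972 continue | (k=6,j=5): S=118.1408, (K−S)⁺=0.0000, hold=0.3795 ⇒ V=0.3795 continue | (k=6,j=6): S=151.8401, (K−S)⁺=0.0000, hold=0.0000 ⇒ V=0.0000 continue  boundary S*=55.6469
step 5: (k=5,j=0): S=38.1911, (K−S)⁺=45.6289, hold=45.3716 ⇒ V=45.6289 exercise | (k=5,j=1): S=49.0849, (K−S)⁺=34.7351, hold=34.4777 ⇒ V=34.7351 exercise | (k=5,j=2): S=63.0862, (K−S)⁺=20.7338, hold=21.3428 ⇒ V=21.3428 continue | (k=5,j=3): S=81.0813, (K−S)⁺=2.7387, hold=9.2167 ⇒ V=9.2167 continue | (k=5,j=4): S=104.2094, (K−S)⁺=0.0000, hold=2.2505 ⇒ V=2.2505 continue | (k=5,j=5): S=133.9347, (K−S)⁺=0.0000, hold=0.1964 ⇒ V=0.1964 continue  boundary S*=49.0849
step 4: (k=4,j=0): S=43.2967, (K−S)⁺=40.5233, hold=40.2659 ⇒ V=40.5233 exercise | (k=4,j=1): S=55.6469, (K−S)⁺=28.1731, hold=28.2077 ⇒ V=28.2077 continue | (k=4,j=2): S=71.5200, (K−S)⁺=12.3000, hold=15.4636 ⇒ V=15.4636 continue | (k=4,j=3): S=91.9208, (K−S)⁺=0.0000, hold=5.8486 ⇒ V=5.8486 continue | (k=4,j=4): S=118.1408, (K−S)⁺=0.0000, hold=1.2588 ⇒ V=1.2588 continue  boundary S*=43.2967
step 3: (k=3,j=0): S=49.0849, (K−S)⁺=34.7351, hold=34.4943 ⇒ V=34.7351 exercise | (k=3,j=1): S=63.0862, (K−S)⁺=20.7338, hold=22.0111 ⇒ V=22.0111 continue | (k=3,j=2): S=81.0813, (K−S)⁺=2.7387, hold=10.8063 ⇒ V=10.8063 continue | (k=3,j=3): S=104.2094, (K−S)⁺=0.0000, hold=3.6301 ⇒ V=3.6301 continue  boundary S*=49.0849
step 2: (k=2,j=0): S=55.6469, (K−S)⁺=28.1731, hold=28.5281 ⇒ V=28.5281 continue | (k=2,j=1): S=71.5200, (K−S)⁺=12.3000, hold=16.5716 ⇒ V=16.5716 continue | (k=2,j=2): S=91.9208, (K−S)⁺=0.0000, hold=7.3326 ⇒ V=7.3326 continue  boundary S*=-
step 1: (k=1,j=0): S=63.0862, (K−S)⁺=20.7338, hold=22.7081 ⇒ V=22.7081 continue | (k=1,j=1): S=81.0813, (K−S)⁺=2.7387, hold=12.0912 ⇒ V=12.0912 continue  boundary S*=-
step 0: (k=0,j=0): S=71.5200, (K−S)⁺=12.3000, hold=17.5483 ⇒ V=17.5483 continue  boundary S*=-

price = 17.5483
boundary = - - - 49.0849 43.2967 49.0849 55.6469 63.0862 71.5200
tree:
17.5483
22.7081 12.0912
28.5281 16.5716 7.3326
34.7351 22.0111 10.8063 3.6301
40.5233 28.2077 15.4636 5.8486 1.2588
45.6289 34.7351 21.3428 9.2167 2.2505 0.1964
50.1325 40.5233 28.1731 14.1071 3.9972 0.3795 0.0000
54.1050 45.6289 34.7351 20.7338 7.0447 0.7334 0.0000 0.0000
57.6091 50.1325 40.5233 28.1731 12.3000 1.4173 0.0000 0.0000 0.0000
60.6999 54.1050 45.6289 34.7351 20.7338 2.7387 0.0000 0.0000 0.0000 0.0000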